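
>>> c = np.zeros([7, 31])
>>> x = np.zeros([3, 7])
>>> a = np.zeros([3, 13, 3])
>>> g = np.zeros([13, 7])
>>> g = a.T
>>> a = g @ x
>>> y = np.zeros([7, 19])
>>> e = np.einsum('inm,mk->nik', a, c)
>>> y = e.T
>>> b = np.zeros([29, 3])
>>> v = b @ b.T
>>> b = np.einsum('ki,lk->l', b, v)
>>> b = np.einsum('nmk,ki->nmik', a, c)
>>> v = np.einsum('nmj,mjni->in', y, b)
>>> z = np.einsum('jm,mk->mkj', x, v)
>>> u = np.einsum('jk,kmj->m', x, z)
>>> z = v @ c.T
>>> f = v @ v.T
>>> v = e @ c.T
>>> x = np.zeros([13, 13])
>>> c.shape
(7, 31)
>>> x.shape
(13, 13)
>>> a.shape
(3, 13, 7)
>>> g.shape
(3, 13, 3)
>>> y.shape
(31, 3, 13)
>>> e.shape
(13, 3, 31)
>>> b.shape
(3, 13, 31, 7)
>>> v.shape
(13, 3, 7)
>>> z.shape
(7, 7)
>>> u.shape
(31,)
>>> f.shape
(7, 7)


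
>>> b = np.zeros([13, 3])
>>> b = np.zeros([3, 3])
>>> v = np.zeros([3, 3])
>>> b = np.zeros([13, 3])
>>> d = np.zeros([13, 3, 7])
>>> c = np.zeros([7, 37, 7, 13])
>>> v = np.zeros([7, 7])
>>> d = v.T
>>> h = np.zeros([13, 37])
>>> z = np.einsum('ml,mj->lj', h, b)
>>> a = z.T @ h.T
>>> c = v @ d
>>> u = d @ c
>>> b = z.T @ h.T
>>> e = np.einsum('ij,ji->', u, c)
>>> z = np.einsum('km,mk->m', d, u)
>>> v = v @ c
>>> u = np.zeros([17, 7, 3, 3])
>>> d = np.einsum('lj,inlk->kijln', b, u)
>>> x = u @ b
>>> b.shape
(3, 13)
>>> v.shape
(7, 7)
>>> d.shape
(3, 17, 13, 3, 7)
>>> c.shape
(7, 7)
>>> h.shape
(13, 37)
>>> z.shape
(7,)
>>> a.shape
(3, 13)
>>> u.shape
(17, 7, 3, 3)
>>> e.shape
()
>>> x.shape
(17, 7, 3, 13)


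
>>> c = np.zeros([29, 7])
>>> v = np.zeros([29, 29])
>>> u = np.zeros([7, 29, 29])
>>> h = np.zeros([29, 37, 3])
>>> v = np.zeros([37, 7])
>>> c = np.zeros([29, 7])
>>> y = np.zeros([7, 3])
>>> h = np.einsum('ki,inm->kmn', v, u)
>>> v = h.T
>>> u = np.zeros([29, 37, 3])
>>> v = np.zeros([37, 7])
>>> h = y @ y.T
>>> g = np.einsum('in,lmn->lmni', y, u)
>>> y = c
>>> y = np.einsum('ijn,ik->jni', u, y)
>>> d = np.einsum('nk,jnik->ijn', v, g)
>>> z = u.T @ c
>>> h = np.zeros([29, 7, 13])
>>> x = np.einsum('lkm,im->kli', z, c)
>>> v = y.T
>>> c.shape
(29, 7)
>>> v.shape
(29, 3, 37)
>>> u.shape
(29, 37, 3)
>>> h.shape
(29, 7, 13)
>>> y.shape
(37, 3, 29)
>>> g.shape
(29, 37, 3, 7)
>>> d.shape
(3, 29, 37)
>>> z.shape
(3, 37, 7)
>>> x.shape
(37, 3, 29)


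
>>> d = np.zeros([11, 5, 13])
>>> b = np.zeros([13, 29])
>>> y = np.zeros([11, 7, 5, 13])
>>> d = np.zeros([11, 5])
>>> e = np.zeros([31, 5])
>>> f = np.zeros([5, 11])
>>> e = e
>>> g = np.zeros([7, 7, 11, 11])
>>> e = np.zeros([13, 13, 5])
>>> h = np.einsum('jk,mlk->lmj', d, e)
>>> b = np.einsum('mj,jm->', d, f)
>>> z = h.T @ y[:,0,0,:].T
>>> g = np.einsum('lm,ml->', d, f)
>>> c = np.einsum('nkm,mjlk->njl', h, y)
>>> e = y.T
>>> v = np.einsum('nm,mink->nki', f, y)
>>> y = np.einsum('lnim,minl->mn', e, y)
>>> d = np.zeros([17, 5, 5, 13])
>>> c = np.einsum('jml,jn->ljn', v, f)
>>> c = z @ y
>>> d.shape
(17, 5, 5, 13)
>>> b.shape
()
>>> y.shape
(11, 5)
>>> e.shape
(13, 5, 7, 11)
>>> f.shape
(5, 11)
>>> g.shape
()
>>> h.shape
(13, 13, 11)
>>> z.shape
(11, 13, 11)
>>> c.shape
(11, 13, 5)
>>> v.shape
(5, 13, 7)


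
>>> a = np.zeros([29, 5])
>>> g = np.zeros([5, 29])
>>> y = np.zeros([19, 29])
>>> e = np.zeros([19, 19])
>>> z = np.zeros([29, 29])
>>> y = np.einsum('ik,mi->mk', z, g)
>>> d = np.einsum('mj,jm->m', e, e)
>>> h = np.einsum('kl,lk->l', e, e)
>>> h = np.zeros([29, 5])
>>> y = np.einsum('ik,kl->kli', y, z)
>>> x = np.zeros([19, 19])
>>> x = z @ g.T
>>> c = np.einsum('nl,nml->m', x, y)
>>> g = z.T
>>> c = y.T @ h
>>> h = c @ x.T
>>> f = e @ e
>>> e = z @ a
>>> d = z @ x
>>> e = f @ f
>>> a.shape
(29, 5)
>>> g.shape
(29, 29)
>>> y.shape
(29, 29, 5)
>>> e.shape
(19, 19)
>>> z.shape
(29, 29)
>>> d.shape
(29, 5)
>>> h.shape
(5, 29, 29)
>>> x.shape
(29, 5)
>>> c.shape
(5, 29, 5)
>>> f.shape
(19, 19)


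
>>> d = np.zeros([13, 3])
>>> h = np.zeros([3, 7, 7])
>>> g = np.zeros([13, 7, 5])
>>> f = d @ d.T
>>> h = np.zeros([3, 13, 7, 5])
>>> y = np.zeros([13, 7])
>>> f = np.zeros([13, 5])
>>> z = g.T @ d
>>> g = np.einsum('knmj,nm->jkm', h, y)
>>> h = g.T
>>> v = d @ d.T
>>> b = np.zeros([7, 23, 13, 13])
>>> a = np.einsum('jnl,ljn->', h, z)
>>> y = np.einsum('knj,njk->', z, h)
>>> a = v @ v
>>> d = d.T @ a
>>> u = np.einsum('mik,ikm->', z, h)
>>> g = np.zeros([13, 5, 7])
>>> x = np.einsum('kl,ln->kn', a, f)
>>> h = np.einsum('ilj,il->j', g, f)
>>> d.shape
(3, 13)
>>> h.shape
(7,)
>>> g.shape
(13, 5, 7)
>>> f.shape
(13, 5)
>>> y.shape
()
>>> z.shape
(5, 7, 3)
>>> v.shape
(13, 13)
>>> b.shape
(7, 23, 13, 13)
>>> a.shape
(13, 13)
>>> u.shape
()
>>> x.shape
(13, 5)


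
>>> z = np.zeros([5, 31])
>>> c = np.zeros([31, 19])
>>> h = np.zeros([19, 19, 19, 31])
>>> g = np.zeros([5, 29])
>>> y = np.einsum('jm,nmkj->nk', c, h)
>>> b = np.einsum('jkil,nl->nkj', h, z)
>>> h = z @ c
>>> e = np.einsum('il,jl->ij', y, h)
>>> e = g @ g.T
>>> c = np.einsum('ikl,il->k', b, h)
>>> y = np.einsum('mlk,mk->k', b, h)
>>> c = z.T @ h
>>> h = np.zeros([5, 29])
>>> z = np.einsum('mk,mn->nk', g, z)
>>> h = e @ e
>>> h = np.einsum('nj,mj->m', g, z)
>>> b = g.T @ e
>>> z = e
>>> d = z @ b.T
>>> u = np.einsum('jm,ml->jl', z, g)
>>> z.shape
(5, 5)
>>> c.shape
(31, 19)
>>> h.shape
(31,)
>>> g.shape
(5, 29)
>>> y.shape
(19,)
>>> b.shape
(29, 5)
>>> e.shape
(5, 5)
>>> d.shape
(5, 29)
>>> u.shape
(5, 29)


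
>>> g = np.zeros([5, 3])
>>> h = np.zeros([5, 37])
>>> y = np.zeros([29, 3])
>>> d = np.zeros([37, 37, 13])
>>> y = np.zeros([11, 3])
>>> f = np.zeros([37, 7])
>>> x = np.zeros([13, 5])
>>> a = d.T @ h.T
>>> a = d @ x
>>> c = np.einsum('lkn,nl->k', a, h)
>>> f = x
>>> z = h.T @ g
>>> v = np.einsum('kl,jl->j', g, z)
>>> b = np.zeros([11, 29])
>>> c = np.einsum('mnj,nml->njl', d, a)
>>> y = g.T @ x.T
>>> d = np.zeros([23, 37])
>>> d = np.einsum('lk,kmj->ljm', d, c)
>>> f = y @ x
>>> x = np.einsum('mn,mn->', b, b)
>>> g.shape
(5, 3)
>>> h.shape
(5, 37)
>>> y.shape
(3, 13)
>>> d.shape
(23, 5, 13)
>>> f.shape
(3, 5)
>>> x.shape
()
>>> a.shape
(37, 37, 5)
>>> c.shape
(37, 13, 5)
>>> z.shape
(37, 3)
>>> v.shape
(37,)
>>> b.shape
(11, 29)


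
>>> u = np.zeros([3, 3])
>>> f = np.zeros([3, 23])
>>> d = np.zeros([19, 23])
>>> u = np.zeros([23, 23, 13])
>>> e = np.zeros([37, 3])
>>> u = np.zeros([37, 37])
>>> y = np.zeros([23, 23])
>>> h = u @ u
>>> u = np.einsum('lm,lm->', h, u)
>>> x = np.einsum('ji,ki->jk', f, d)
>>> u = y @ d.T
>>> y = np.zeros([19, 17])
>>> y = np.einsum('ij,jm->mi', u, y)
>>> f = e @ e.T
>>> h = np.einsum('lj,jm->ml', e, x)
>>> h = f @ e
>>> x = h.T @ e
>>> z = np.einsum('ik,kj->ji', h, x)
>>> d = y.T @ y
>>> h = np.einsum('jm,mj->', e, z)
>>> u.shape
(23, 19)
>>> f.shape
(37, 37)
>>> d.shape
(23, 23)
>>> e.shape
(37, 3)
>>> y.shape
(17, 23)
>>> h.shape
()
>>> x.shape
(3, 3)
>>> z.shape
(3, 37)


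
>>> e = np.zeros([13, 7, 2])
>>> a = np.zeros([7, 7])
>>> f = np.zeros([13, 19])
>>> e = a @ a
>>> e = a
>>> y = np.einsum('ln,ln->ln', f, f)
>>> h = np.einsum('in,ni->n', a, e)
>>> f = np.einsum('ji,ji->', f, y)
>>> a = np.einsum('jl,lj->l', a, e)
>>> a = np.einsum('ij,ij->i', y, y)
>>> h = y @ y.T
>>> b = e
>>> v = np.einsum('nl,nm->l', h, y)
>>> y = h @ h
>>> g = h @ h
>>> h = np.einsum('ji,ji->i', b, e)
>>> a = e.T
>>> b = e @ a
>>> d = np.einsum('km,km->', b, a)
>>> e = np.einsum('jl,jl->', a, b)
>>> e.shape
()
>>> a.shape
(7, 7)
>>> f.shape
()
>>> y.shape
(13, 13)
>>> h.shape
(7,)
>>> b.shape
(7, 7)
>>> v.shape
(13,)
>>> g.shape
(13, 13)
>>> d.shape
()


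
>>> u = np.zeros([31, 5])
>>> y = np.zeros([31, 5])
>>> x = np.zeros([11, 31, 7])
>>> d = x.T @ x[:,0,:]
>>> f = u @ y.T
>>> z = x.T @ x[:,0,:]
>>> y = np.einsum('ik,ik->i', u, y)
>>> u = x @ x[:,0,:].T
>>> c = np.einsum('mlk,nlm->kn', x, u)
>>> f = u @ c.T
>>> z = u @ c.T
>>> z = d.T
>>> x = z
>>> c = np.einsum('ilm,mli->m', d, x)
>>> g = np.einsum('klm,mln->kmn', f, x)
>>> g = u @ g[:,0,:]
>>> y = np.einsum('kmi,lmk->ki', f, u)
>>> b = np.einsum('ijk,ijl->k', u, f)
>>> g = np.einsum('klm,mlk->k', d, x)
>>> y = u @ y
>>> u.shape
(11, 31, 11)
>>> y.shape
(11, 31, 7)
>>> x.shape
(7, 31, 7)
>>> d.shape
(7, 31, 7)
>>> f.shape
(11, 31, 7)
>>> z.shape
(7, 31, 7)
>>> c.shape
(7,)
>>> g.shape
(7,)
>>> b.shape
(11,)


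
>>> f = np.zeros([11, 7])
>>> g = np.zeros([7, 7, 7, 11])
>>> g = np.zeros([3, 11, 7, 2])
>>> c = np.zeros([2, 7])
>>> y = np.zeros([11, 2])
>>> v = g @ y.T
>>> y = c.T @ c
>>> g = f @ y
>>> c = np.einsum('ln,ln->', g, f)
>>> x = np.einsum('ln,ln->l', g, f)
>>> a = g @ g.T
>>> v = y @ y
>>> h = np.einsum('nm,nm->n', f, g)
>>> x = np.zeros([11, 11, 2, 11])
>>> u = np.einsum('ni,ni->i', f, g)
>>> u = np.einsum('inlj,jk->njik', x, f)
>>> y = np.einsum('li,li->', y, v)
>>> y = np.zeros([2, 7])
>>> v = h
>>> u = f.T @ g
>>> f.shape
(11, 7)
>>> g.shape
(11, 7)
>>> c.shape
()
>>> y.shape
(2, 7)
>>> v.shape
(11,)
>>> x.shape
(11, 11, 2, 11)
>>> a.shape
(11, 11)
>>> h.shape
(11,)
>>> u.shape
(7, 7)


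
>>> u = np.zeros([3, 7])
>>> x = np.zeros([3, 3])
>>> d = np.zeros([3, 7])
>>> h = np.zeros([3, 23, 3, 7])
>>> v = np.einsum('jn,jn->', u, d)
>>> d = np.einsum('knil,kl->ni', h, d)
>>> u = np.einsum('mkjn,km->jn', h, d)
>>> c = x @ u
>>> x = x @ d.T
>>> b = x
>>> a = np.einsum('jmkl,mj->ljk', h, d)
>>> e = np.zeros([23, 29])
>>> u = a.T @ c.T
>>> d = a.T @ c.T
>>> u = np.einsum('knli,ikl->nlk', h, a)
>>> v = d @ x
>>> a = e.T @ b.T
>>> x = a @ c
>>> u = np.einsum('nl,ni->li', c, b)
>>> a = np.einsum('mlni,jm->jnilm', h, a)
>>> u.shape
(7, 23)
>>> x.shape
(29, 7)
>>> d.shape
(3, 3, 3)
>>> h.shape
(3, 23, 3, 7)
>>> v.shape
(3, 3, 23)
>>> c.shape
(3, 7)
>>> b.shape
(3, 23)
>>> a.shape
(29, 3, 7, 23, 3)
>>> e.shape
(23, 29)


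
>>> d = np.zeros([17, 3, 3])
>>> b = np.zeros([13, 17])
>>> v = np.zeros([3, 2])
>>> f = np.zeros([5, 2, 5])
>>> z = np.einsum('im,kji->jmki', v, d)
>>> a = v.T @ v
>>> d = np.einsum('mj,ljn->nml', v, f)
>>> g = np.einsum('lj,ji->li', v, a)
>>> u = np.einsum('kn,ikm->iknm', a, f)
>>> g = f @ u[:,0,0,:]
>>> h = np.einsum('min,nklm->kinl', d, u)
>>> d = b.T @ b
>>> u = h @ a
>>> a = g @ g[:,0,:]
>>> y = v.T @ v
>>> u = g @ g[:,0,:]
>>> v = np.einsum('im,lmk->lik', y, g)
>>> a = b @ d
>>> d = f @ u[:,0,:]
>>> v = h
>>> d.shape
(5, 2, 5)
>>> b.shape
(13, 17)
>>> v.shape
(2, 3, 5, 2)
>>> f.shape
(5, 2, 5)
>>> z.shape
(3, 2, 17, 3)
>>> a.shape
(13, 17)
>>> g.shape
(5, 2, 5)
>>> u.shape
(5, 2, 5)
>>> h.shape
(2, 3, 5, 2)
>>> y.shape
(2, 2)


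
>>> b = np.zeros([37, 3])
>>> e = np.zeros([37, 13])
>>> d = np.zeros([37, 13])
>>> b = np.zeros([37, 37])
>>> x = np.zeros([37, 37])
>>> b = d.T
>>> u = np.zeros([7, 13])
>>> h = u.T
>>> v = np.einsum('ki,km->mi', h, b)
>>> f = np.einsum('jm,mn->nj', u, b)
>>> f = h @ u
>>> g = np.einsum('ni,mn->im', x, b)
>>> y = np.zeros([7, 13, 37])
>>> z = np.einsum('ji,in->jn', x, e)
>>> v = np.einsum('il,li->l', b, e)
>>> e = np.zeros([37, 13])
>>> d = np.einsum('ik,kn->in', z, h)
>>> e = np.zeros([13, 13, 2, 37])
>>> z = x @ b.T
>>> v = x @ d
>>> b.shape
(13, 37)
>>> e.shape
(13, 13, 2, 37)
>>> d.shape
(37, 7)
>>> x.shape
(37, 37)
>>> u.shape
(7, 13)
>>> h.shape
(13, 7)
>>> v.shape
(37, 7)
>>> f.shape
(13, 13)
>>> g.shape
(37, 13)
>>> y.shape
(7, 13, 37)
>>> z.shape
(37, 13)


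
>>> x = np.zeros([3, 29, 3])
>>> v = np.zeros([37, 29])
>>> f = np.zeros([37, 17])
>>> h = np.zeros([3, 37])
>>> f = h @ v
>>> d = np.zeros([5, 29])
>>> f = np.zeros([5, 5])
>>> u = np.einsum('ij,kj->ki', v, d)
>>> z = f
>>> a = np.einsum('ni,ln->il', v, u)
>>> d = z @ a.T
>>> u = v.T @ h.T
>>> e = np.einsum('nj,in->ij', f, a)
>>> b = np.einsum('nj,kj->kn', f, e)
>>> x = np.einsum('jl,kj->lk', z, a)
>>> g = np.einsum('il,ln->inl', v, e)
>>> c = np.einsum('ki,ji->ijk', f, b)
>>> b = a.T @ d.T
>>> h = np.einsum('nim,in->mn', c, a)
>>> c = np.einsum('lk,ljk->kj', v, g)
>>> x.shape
(5, 29)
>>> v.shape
(37, 29)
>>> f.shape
(5, 5)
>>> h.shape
(5, 5)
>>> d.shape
(5, 29)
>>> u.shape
(29, 3)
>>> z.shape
(5, 5)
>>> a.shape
(29, 5)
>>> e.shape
(29, 5)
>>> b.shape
(5, 5)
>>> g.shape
(37, 5, 29)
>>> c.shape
(29, 5)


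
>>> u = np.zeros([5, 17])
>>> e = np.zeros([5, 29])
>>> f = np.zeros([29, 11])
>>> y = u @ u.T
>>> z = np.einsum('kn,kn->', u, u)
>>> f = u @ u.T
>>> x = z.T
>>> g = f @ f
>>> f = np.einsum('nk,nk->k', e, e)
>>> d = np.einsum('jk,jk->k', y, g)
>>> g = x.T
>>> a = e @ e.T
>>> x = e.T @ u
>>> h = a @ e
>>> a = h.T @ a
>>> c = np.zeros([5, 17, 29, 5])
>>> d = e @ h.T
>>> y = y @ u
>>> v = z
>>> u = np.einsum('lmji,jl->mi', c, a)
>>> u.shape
(17, 5)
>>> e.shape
(5, 29)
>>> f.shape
(29,)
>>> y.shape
(5, 17)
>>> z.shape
()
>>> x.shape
(29, 17)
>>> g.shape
()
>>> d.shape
(5, 5)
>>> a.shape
(29, 5)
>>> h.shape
(5, 29)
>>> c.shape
(5, 17, 29, 5)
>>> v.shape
()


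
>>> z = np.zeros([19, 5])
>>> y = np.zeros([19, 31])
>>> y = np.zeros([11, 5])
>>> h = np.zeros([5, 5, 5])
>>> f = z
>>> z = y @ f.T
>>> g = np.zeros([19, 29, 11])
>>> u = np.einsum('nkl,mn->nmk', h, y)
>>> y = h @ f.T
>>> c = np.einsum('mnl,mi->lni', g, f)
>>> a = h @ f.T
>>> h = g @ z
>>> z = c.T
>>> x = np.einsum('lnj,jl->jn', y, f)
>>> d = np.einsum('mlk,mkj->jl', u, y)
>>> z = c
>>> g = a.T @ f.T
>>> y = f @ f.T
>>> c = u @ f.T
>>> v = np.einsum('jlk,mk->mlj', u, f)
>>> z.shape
(11, 29, 5)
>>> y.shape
(19, 19)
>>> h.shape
(19, 29, 19)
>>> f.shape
(19, 5)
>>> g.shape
(19, 5, 19)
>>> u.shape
(5, 11, 5)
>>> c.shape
(5, 11, 19)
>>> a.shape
(5, 5, 19)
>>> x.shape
(19, 5)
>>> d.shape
(19, 11)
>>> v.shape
(19, 11, 5)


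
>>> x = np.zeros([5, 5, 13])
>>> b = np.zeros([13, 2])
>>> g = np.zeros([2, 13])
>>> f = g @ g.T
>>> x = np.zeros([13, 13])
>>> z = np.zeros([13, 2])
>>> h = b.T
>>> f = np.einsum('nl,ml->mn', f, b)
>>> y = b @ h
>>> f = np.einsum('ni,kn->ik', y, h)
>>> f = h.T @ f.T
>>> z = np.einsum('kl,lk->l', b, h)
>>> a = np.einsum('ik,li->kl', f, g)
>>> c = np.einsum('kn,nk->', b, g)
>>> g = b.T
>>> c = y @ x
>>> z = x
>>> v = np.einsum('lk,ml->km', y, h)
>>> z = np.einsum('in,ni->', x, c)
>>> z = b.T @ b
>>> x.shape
(13, 13)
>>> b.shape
(13, 2)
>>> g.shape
(2, 13)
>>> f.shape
(13, 13)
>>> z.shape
(2, 2)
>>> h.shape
(2, 13)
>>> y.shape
(13, 13)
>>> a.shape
(13, 2)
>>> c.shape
(13, 13)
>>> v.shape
(13, 2)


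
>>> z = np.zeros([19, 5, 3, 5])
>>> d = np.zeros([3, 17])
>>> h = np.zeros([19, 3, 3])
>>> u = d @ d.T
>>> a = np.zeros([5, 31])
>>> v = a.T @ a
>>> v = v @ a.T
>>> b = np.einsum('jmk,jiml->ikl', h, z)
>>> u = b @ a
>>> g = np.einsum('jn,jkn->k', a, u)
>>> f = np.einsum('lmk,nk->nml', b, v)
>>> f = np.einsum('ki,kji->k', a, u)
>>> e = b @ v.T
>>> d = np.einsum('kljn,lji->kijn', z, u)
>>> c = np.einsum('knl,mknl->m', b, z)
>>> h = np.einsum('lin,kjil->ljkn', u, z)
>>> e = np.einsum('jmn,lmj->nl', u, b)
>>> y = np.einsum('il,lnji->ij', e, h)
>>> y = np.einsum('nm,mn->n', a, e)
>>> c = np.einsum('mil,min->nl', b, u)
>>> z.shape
(19, 5, 3, 5)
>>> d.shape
(19, 31, 3, 5)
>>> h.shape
(5, 5, 19, 31)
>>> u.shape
(5, 3, 31)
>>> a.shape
(5, 31)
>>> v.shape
(31, 5)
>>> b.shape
(5, 3, 5)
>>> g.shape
(3,)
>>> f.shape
(5,)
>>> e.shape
(31, 5)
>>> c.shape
(31, 5)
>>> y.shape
(5,)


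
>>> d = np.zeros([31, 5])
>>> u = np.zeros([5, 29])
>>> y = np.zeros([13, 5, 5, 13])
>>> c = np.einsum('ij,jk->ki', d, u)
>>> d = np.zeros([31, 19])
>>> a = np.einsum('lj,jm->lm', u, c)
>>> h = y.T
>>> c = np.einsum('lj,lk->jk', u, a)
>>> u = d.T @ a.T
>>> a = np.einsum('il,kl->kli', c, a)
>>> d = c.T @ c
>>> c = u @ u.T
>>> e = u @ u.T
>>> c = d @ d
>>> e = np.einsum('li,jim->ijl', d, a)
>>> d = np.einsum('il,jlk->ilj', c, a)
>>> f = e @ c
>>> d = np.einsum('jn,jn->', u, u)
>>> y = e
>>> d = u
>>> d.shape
(19, 5)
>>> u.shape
(19, 5)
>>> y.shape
(31, 5, 31)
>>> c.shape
(31, 31)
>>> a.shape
(5, 31, 29)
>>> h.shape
(13, 5, 5, 13)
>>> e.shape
(31, 5, 31)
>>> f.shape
(31, 5, 31)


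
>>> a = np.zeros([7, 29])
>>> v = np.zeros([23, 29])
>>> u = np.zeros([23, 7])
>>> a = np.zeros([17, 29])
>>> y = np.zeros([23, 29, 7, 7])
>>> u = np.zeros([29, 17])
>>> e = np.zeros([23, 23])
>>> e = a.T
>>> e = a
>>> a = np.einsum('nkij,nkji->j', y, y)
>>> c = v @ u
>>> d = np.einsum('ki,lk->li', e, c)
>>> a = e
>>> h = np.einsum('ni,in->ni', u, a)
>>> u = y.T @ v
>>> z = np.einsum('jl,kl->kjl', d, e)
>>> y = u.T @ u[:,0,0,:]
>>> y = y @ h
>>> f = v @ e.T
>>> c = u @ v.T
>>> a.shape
(17, 29)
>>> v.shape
(23, 29)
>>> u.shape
(7, 7, 29, 29)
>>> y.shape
(29, 29, 7, 17)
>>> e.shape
(17, 29)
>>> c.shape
(7, 7, 29, 23)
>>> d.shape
(23, 29)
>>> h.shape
(29, 17)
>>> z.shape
(17, 23, 29)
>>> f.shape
(23, 17)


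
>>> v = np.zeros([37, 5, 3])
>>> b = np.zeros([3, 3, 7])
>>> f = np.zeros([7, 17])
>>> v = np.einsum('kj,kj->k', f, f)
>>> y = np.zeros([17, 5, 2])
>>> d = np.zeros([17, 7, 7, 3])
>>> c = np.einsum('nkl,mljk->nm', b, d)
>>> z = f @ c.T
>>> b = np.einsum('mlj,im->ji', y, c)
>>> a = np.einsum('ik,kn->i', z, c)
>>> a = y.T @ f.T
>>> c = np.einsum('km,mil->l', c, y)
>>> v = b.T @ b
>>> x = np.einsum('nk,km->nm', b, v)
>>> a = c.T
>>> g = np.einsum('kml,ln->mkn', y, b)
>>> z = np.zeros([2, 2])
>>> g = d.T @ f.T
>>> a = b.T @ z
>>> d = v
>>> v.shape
(3, 3)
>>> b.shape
(2, 3)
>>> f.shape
(7, 17)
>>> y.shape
(17, 5, 2)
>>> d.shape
(3, 3)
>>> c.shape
(2,)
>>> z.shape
(2, 2)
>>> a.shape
(3, 2)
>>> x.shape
(2, 3)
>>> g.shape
(3, 7, 7, 7)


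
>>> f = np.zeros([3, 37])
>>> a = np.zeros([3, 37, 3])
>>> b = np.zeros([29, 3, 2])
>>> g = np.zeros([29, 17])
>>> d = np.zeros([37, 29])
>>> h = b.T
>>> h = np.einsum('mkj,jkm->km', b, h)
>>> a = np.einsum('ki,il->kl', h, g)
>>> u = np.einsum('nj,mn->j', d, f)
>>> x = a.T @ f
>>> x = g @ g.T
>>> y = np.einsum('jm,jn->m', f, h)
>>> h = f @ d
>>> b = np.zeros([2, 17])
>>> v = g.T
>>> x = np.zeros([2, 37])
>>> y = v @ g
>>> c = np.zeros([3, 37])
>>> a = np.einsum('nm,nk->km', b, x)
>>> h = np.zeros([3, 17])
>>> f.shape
(3, 37)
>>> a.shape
(37, 17)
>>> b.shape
(2, 17)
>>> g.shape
(29, 17)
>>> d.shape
(37, 29)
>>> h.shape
(3, 17)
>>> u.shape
(29,)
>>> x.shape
(2, 37)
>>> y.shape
(17, 17)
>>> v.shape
(17, 29)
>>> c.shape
(3, 37)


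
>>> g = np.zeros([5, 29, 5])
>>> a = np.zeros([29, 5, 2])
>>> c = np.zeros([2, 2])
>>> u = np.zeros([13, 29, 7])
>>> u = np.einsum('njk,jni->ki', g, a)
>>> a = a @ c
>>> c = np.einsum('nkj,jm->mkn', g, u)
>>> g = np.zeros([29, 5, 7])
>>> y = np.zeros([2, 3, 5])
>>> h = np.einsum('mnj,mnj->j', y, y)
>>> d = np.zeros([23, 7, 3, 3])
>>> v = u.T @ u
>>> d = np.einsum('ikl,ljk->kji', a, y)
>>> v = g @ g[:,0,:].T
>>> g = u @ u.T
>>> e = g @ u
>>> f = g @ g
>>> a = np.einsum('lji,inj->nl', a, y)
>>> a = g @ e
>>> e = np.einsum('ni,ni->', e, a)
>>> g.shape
(5, 5)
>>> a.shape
(5, 2)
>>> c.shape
(2, 29, 5)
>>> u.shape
(5, 2)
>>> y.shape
(2, 3, 5)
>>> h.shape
(5,)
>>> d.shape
(5, 3, 29)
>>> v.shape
(29, 5, 29)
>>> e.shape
()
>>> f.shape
(5, 5)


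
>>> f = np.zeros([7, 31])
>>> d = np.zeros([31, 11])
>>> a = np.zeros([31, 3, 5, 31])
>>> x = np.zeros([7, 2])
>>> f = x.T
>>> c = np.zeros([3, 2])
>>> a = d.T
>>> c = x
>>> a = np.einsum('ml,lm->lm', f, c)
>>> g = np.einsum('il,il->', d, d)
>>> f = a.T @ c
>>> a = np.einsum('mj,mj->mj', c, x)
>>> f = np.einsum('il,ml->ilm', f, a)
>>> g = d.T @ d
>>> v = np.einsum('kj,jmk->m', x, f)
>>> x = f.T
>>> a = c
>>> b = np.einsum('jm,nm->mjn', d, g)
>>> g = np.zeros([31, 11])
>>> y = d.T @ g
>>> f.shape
(2, 2, 7)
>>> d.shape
(31, 11)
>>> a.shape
(7, 2)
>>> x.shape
(7, 2, 2)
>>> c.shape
(7, 2)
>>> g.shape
(31, 11)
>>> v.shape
(2,)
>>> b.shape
(11, 31, 11)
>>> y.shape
(11, 11)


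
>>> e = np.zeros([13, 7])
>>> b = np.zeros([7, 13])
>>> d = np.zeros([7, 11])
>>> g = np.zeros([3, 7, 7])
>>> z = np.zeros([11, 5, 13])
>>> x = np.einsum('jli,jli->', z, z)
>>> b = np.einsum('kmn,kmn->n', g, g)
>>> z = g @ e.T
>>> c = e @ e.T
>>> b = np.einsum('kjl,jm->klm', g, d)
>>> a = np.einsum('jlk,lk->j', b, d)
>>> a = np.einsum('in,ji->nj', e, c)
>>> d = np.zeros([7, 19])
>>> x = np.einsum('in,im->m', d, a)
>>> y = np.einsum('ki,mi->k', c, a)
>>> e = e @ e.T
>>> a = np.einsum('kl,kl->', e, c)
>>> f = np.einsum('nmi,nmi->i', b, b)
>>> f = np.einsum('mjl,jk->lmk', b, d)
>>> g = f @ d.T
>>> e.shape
(13, 13)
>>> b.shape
(3, 7, 11)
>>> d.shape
(7, 19)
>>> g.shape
(11, 3, 7)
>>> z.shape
(3, 7, 13)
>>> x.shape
(13,)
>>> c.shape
(13, 13)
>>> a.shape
()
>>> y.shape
(13,)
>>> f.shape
(11, 3, 19)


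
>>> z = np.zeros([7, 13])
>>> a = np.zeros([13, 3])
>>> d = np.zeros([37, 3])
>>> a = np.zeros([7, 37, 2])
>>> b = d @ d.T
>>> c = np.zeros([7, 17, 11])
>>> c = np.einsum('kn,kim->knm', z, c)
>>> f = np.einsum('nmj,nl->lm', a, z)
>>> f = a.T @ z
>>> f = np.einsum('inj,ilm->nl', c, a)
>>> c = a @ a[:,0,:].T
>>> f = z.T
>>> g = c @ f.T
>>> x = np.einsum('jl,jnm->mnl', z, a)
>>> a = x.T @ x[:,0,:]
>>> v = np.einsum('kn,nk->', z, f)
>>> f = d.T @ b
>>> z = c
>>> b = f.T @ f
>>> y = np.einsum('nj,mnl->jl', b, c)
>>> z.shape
(7, 37, 7)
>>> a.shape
(13, 37, 13)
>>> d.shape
(37, 3)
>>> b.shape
(37, 37)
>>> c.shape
(7, 37, 7)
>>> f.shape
(3, 37)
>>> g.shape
(7, 37, 13)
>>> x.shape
(2, 37, 13)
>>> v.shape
()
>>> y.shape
(37, 7)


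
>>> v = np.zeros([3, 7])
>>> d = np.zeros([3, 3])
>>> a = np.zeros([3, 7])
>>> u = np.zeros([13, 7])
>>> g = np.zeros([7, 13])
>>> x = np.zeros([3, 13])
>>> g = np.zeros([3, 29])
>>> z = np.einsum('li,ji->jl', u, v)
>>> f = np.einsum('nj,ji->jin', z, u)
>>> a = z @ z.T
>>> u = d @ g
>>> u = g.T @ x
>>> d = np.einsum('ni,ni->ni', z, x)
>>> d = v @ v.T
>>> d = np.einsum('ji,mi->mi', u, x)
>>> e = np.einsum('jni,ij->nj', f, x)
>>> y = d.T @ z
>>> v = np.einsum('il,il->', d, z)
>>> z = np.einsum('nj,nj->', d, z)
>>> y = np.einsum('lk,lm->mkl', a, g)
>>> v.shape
()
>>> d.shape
(3, 13)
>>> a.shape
(3, 3)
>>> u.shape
(29, 13)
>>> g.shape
(3, 29)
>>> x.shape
(3, 13)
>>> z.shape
()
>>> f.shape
(13, 7, 3)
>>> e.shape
(7, 13)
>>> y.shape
(29, 3, 3)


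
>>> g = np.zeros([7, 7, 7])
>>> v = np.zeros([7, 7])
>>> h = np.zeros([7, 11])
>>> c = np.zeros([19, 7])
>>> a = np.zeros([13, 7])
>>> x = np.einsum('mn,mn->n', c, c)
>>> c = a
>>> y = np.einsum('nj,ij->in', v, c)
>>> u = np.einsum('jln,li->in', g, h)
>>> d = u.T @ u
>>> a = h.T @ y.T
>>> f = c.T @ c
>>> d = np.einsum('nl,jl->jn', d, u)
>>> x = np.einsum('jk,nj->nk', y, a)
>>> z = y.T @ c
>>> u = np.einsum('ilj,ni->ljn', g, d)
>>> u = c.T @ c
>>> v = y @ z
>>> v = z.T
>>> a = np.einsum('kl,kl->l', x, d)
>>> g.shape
(7, 7, 7)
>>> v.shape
(7, 7)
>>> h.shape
(7, 11)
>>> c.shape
(13, 7)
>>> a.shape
(7,)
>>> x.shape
(11, 7)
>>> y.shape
(13, 7)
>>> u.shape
(7, 7)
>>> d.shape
(11, 7)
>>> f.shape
(7, 7)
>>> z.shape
(7, 7)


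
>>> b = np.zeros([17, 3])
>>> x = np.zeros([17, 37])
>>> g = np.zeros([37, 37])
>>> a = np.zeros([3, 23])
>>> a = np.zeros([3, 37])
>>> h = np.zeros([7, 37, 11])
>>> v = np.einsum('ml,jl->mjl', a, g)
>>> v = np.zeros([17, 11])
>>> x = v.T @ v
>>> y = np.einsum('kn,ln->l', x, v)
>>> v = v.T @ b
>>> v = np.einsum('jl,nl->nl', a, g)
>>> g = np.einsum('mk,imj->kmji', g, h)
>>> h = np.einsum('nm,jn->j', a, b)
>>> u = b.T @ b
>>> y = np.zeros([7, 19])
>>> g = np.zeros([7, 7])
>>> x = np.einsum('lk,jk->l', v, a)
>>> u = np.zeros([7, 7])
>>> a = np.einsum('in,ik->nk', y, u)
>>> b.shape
(17, 3)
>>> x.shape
(37,)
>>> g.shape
(7, 7)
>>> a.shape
(19, 7)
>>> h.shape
(17,)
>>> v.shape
(37, 37)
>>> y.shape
(7, 19)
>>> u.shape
(7, 7)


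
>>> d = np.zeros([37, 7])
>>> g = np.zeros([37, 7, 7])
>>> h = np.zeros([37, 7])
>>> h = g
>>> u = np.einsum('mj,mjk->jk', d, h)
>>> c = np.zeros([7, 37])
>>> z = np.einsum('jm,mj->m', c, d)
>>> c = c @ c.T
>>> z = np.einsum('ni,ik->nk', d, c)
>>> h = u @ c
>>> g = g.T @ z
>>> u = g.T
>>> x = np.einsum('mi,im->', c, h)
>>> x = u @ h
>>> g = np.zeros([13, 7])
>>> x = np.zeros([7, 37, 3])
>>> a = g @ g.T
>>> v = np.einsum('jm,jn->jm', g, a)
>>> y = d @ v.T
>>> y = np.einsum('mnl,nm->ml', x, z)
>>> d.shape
(37, 7)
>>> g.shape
(13, 7)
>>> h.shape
(7, 7)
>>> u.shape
(7, 7, 7)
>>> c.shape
(7, 7)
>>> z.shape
(37, 7)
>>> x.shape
(7, 37, 3)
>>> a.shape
(13, 13)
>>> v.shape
(13, 7)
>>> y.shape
(7, 3)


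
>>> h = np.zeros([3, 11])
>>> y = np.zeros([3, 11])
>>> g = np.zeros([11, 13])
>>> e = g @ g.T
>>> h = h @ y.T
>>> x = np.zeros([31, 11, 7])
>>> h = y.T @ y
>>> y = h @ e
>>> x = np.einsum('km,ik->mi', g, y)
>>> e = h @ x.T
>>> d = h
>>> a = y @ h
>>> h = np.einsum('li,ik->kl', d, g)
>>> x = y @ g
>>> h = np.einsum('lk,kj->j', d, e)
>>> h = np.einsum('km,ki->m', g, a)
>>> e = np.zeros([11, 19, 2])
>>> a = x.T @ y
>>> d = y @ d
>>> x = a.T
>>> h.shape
(13,)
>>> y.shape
(11, 11)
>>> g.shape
(11, 13)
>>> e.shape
(11, 19, 2)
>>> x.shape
(11, 13)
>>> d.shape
(11, 11)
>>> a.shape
(13, 11)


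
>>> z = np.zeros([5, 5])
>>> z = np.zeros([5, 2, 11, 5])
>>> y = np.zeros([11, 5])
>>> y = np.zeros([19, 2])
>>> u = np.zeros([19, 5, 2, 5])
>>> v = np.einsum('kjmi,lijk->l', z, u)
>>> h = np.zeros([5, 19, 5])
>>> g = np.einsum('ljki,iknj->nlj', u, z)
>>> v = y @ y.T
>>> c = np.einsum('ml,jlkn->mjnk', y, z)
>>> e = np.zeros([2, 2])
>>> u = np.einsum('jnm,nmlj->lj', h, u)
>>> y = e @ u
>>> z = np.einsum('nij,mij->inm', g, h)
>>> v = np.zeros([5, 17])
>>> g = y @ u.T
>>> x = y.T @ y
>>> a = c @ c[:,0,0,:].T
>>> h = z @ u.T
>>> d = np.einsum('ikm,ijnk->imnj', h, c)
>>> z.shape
(19, 11, 5)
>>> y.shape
(2, 5)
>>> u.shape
(2, 5)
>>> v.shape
(5, 17)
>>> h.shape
(19, 11, 2)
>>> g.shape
(2, 2)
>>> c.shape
(19, 5, 5, 11)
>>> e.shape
(2, 2)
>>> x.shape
(5, 5)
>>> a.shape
(19, 5, 5, 19)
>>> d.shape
(19, 2, 5, 5)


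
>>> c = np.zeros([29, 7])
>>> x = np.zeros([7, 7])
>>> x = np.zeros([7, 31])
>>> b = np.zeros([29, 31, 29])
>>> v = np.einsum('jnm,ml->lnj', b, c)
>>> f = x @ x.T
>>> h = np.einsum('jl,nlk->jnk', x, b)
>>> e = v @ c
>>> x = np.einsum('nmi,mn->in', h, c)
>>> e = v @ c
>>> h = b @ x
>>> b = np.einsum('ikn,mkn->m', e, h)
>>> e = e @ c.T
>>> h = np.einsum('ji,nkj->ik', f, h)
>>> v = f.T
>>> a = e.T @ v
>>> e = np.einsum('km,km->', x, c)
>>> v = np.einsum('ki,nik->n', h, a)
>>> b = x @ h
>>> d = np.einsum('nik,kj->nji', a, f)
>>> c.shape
(29, 7)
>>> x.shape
(29, 7)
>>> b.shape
(29, 31)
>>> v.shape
(29,)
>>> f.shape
(7, 7)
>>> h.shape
(7, 31)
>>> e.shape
()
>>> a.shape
(29, 31, 7)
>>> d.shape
(29, 7, 31)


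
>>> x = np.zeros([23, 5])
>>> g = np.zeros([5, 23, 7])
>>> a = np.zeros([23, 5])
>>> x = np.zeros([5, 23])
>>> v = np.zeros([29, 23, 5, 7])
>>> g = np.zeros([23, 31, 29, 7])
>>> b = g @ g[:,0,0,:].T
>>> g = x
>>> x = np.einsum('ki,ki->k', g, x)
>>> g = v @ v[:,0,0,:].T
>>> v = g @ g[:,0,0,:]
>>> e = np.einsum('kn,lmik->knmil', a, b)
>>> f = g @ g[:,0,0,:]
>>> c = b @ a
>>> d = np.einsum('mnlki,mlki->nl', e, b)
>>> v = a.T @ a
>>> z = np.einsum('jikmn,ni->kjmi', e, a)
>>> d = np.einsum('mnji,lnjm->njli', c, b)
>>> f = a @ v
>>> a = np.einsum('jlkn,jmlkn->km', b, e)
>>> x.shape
(5,)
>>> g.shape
(29, 23, 5, 29)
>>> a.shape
(29, 5)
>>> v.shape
(5, 5)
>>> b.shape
(23, 31, 29, 23)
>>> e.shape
(23, 5, 31, 29, 23)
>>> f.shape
(23, 5)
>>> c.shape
(23, 31, 29, 5)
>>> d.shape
(31, 29, 23, 5)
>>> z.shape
(31, 23, 29, 5)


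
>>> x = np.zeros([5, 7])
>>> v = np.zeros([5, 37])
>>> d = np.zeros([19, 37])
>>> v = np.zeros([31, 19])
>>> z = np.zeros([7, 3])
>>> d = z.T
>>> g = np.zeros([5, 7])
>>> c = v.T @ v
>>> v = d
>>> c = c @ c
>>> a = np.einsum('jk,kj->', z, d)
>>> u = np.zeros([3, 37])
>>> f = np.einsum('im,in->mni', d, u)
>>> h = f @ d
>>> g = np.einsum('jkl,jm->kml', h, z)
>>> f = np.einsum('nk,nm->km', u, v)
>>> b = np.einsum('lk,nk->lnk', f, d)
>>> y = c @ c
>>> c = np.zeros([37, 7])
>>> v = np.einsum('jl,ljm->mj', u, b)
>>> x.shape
(5, 7)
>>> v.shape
(7, 3)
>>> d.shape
(3, 7)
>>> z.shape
(7, 3)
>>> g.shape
(37, 3, 7)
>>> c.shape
(37, 7)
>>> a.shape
()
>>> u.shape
(3, 37)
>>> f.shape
(37, 7)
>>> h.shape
(7, 37, 7)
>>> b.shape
(37, 3, 7)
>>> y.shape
(19, 19)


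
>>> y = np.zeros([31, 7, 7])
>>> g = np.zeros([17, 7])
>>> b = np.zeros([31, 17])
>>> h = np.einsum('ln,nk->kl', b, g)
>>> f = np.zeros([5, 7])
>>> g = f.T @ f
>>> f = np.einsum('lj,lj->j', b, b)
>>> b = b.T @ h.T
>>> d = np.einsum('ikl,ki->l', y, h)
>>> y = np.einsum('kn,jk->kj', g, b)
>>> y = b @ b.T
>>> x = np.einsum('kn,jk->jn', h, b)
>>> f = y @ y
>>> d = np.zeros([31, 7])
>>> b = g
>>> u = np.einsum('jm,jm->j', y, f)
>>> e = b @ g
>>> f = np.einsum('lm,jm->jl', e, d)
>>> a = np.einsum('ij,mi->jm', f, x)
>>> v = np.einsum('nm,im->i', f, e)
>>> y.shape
(17, 17)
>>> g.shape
(7, 7)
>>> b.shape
(7, 7)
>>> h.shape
(7, 31)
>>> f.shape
(31, 7)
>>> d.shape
(31, 7)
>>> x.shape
(17, 31)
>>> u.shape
(17,)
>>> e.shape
(7, 7)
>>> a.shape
(7, 17)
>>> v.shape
(7,)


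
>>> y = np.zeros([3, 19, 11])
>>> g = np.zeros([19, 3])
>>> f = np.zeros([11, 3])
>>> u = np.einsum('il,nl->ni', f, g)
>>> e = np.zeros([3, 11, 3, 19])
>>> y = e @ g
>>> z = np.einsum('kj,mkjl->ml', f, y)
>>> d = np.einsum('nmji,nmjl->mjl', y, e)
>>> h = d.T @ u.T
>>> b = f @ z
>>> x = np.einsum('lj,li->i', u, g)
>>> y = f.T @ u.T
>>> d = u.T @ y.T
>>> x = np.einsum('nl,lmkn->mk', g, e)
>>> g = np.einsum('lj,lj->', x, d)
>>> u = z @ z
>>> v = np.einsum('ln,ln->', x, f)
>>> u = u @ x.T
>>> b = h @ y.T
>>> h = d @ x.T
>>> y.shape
(3, 19)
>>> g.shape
()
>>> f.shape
(11, 3)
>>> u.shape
(3, 11)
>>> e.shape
(3, 11, 3, 19)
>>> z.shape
(3, 3)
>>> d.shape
(11, 3)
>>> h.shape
(11, 11)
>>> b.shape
(19, 3, 3)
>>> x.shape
(11, 3)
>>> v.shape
()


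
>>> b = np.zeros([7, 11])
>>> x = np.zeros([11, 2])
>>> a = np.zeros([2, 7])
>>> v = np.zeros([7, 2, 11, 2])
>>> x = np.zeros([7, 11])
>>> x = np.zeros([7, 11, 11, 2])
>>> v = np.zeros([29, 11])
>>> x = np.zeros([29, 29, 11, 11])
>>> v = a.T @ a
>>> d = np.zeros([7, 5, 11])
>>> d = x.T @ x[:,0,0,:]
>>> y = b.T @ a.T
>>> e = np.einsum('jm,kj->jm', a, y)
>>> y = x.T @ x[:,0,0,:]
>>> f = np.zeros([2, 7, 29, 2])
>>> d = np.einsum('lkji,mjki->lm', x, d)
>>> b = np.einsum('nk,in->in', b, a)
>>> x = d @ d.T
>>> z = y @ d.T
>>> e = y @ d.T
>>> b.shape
(2, 7)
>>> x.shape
(29, 29)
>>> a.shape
(2, 7)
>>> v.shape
(7, 7)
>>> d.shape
(29, 11)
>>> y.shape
(11, 11, 29, 11)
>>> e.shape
(11, 11, 29, 29)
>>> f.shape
(2, 7, 29, 2)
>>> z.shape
(11, 11, 29, 29)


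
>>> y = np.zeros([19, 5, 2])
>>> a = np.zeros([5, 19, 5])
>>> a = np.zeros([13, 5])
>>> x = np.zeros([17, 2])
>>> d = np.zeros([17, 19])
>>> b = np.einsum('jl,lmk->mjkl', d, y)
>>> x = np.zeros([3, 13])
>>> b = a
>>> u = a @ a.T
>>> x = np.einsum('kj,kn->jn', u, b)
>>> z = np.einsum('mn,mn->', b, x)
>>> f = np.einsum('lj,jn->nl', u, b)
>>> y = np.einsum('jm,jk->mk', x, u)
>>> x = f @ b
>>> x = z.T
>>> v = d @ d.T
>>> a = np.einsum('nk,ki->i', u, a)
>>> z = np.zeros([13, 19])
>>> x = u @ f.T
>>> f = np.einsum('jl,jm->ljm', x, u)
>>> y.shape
(5, 13)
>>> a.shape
(5,)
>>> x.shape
(13, 5)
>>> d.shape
(17, 19)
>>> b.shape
(13, 5)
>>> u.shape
(13, 13)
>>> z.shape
(13, 19)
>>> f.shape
(5, 13, 13)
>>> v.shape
(17, 17)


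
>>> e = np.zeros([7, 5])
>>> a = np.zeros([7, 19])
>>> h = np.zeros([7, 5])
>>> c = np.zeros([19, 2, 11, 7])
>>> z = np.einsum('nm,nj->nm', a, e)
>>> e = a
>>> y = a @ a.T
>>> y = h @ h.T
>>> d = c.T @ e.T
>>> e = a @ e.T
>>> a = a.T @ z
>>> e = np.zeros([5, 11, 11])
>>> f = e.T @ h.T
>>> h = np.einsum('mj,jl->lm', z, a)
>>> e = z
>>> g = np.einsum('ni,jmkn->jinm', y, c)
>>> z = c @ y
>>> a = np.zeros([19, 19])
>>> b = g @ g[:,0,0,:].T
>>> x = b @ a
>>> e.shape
(7, 19)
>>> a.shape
(19, 19)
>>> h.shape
(19, 7)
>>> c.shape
(19, 2, 11, 7)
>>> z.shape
(19, 2, 11, 7)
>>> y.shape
(7, 7)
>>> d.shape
(7, 11, 2, 7)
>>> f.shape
(11, 11, 7)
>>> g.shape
(19, 7, 7, 2)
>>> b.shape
(19, 7, 7, 19)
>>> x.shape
(19, 7, 7, 19)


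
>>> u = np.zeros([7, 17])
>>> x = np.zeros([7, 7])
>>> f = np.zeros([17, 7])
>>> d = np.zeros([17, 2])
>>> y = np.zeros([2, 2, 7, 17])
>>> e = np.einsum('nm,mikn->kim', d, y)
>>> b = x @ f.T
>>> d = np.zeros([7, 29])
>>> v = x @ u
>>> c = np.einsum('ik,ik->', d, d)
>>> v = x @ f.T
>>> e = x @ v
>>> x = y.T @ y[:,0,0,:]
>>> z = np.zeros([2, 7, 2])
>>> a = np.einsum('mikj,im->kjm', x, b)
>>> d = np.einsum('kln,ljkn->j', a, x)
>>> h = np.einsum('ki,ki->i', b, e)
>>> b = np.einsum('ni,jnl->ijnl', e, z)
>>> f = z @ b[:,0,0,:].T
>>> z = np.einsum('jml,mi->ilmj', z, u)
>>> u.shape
(7, 17)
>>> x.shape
(17, 7, 2, 17)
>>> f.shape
(2, 7, 17)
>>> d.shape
(7,)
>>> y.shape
(2, 2, 7, 17)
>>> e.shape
(7, 17)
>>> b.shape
(17, 2, 7, 2)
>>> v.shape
(7, 17)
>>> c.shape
()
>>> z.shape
(17, 2, 7, 2)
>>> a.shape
(2, 17, 17)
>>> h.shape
(17,)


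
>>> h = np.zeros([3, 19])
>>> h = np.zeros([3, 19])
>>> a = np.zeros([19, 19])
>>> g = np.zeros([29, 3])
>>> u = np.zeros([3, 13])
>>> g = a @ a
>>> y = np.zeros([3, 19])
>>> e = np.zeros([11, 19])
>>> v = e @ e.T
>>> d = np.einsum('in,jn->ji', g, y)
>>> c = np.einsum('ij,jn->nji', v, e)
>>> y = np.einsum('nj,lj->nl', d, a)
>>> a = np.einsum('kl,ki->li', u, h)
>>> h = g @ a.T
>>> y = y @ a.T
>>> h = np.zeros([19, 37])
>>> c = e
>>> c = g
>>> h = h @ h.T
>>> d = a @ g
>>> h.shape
(19, 19)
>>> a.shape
(13, 19)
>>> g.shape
(19, 19)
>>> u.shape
(3, 13)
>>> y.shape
(3, 13)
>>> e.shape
(11, 19)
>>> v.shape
(11, 11)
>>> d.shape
(13, 19)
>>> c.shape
(19, 19)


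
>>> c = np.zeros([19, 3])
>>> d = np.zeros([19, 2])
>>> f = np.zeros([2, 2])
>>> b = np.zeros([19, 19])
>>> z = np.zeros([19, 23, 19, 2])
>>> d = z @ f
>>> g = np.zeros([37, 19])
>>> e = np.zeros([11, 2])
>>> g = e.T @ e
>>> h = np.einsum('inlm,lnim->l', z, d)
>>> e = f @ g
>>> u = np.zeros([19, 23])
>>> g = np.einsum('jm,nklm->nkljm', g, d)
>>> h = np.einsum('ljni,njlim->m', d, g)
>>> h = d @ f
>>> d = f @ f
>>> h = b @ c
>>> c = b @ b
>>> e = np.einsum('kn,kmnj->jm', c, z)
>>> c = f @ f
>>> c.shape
(2, 2)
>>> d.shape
(2, 2)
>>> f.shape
(2, 2)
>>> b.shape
(19, 19)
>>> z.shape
(19, 23, 19, 2)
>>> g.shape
(19, 23, 19, 2, 2)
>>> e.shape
(2, 23)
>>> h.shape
(19, 3)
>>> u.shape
(19, 23)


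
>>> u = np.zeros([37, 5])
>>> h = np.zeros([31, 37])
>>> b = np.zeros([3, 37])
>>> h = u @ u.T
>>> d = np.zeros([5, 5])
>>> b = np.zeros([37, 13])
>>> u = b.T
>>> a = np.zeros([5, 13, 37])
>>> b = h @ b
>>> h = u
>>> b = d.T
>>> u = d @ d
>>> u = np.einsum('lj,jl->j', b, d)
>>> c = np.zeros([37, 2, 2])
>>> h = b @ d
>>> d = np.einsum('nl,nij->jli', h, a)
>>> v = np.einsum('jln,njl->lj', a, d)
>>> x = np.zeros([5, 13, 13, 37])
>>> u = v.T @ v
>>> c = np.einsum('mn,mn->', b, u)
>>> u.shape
(5, 5)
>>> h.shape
(5, 5)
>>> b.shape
(5, 5)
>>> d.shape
(37, 5, 13)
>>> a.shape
(5, 13, 37)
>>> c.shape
()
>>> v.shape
(13, 5)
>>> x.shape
(5, 13, 13, 37)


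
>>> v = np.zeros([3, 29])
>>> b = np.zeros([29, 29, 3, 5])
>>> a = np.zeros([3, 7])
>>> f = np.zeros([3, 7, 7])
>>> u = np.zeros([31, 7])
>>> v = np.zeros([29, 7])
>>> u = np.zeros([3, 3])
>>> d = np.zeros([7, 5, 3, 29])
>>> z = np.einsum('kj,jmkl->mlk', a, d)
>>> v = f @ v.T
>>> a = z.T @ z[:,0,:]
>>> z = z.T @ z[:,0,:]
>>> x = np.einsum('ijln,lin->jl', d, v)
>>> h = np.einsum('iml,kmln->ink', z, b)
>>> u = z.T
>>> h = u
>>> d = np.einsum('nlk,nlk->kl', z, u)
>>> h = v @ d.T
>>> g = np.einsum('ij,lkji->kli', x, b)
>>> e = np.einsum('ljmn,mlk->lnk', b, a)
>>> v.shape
(3, 7, 29)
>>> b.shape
(29, 29, 3, 5)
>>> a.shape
(3, 29, 3)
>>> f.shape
(3, 7, 7)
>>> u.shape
(3, 29, 3)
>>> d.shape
(3, 29)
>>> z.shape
(3, 29, 3)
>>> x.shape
(5, 3)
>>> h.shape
(3, 7, 3)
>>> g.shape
(29, 29, 5)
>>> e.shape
(29, 5, 3)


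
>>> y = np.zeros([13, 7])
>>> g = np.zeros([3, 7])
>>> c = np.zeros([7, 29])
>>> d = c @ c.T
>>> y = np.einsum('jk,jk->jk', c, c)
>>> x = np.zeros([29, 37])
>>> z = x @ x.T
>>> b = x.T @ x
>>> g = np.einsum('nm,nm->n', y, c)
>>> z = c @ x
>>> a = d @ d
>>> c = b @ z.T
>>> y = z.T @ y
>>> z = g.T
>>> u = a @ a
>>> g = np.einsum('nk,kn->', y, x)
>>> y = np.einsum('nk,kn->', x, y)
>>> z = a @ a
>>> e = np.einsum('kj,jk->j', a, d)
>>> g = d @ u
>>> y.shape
()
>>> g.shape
(7, 7)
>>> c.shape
(37, 7)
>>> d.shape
(7, 7)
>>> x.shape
(29, 37)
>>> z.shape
(7, 7)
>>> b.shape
(37, 37)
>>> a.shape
(7, 7)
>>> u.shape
(7, 7)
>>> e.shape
(7,)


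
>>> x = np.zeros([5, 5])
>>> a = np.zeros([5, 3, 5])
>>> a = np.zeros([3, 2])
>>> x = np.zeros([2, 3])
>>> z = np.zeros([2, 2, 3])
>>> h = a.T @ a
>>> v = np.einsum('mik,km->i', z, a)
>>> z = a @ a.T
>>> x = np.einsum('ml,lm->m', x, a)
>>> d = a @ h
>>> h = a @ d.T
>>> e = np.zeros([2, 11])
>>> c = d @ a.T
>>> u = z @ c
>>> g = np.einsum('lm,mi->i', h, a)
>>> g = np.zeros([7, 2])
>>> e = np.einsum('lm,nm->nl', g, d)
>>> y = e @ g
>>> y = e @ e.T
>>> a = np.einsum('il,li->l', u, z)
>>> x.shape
(2,)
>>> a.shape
(3,)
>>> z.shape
(3, 3)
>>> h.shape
(3, 3)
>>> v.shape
(2,)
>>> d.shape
(3, 2)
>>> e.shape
(3, 7)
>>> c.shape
(3, 3)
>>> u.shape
(3, 3)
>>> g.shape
(7, 2)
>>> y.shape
(3, 3)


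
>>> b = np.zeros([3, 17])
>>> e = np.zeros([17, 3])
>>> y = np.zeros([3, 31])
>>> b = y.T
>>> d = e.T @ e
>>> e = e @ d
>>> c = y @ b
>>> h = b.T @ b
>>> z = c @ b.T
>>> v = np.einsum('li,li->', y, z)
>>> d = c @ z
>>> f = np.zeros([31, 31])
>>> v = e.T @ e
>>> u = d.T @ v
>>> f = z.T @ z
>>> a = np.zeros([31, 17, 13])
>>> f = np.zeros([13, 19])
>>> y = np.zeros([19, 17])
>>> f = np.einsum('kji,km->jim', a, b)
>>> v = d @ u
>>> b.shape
(31, 3)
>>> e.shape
(17, 3)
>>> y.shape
(19, 17)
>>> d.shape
(3, 31)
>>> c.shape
(3, 3)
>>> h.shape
(3, 3)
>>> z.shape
(3, 31)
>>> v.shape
(3, 3)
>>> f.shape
(17, 13, 3)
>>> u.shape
(31, 3)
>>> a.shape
(31, 17, 13)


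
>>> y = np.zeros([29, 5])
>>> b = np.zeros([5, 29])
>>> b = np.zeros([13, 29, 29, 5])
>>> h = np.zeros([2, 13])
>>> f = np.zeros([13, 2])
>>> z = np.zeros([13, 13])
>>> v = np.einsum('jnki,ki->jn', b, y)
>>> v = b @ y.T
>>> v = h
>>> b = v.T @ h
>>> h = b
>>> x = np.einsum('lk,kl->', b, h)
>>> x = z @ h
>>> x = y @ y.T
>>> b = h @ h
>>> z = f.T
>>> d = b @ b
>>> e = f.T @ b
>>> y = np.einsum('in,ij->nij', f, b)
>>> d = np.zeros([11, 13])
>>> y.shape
(2, 13, 13)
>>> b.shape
(13, 13)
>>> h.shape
(13, 13)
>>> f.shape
(13, 2)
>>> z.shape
(2, 13)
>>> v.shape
(2, 13)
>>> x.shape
(29, 29)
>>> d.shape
(11, 13)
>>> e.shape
(2, 13)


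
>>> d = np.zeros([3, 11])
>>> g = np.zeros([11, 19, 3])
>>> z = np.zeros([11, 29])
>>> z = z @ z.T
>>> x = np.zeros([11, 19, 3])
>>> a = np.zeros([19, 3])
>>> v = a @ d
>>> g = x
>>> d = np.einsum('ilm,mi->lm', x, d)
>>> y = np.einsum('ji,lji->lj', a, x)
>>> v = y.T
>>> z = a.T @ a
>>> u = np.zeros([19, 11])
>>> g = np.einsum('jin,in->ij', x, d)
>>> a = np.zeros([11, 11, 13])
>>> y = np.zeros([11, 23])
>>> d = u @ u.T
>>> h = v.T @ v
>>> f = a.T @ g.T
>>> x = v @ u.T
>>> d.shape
(19, 19)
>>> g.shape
(19, 11)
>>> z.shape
(3, 3)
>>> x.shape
(19, 19)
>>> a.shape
(11, 11, 13)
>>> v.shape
(19, 11)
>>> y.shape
(11, 23)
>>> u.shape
(19, 11)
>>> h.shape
(11, 11)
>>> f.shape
(13, 11, 19)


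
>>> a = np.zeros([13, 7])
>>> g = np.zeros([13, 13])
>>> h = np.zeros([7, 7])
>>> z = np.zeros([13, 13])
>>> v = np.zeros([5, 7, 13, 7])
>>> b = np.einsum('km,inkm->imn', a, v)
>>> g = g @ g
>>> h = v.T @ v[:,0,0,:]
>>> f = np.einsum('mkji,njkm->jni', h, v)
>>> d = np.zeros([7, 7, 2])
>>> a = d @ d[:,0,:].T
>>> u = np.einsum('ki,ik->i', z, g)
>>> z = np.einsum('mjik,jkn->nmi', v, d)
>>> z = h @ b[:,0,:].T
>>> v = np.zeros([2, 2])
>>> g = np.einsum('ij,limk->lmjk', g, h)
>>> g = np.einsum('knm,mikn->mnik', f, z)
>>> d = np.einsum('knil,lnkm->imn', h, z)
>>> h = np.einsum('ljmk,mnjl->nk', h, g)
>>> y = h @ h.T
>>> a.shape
(7, 7, 7)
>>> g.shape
(7, 5, 13, 7)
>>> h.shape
(5, 7)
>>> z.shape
(7, 13, 7, 5)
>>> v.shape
(2, 2)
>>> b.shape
(5, 7, 7)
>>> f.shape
(7, 5, 7)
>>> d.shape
(7, 5, 13)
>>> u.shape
(13,)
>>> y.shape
(5, 5)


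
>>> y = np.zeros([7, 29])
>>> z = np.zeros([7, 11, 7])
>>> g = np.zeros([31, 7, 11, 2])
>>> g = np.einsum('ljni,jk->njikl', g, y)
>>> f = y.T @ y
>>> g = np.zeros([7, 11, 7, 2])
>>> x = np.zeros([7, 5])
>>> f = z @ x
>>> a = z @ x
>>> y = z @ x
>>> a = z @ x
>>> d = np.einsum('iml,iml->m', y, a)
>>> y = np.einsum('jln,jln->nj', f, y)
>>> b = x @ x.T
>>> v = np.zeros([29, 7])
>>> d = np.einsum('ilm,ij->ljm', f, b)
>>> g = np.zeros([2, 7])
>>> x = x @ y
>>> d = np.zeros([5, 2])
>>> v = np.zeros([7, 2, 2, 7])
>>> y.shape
(5, 7)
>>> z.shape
(7, 11, 7)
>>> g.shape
(2, 7)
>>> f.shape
(7, 11, 5)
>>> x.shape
(7, 7)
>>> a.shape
(7, 11, 5)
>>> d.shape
(5, 2)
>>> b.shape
(7, 7)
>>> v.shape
(7, 2, 2, 7)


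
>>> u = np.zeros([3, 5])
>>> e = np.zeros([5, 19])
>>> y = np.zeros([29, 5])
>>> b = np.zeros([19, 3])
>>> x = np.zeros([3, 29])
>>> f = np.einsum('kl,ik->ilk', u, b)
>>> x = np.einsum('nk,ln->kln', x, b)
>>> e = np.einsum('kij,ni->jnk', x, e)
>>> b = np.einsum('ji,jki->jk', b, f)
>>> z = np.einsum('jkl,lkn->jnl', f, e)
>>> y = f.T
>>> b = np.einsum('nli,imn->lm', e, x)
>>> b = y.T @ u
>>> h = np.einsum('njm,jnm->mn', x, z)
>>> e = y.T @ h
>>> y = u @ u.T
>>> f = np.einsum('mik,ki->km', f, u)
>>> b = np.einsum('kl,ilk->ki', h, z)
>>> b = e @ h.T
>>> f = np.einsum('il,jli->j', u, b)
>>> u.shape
(3, 5)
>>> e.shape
(19, 5, 29)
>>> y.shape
(3, 3)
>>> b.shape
(19, 5, 3)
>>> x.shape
(29, 19, 3)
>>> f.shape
(19,)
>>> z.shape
(19, 29, 3)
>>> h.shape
(3, 29)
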